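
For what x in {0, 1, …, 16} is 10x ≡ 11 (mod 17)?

13

The inverse of 10 mod 17 is 12 (since 10·12 = 120 ≡ 1).
Multiplying both sides by 12: x ≡ 12·11 = 132 ≡ 13 (mod 17).
Check: 10·13 = 130 = 7·17 + 11.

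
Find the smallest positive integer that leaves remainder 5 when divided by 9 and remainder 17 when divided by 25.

167

x ≡ 5 (mod 9) gives x ∈ {5, 14, 23, 32, 41, 50, 59, 68, …}.
The first of these with x mod 25 = 17 is 167.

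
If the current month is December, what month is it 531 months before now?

531 mod 12 = 3 (since 44·12 = 528).
December − 3 months → September.

September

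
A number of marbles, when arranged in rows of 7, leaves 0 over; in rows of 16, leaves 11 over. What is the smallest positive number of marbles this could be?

91

x ≡ 0 (mod 7) gives x ∈ {0, 7, 14, 21, 28, 35, 42, 49, …}.
The first of these with x mod 16 = 11 is 91.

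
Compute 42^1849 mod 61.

25

Square-and-reduce mod 61: 42^1≡42, 42^2≡56, 42^4≡25, 42^8≡15, 42^16≡42, 42^32≡56, 42^64≡25, 42^128≡15, 42^256≡42, 42^512≡56, 42^1024≡25.
Since 1849 = 1 + 8 + 16 + 32 + 256 + 512 + 1024 in binary, 42^1849 ≡ 42·15·42·56·42·56·25 ≡ 25 (mod 61).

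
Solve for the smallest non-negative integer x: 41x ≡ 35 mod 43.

41⁻¹ ≡ 21 (mod 43) because 41·21 = 861 = 20·43 + 1.
Multiplying both sides by 21: x ≡ 21·35 = 735 ≡ 4 (mod 43).

4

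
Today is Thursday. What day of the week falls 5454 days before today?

5454 − 779·7 = 1, so 5454 ≡ 1 (mod 7).
Thursday − 1 day → Wednesday.

Wednesday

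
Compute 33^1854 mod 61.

41

Square-and-reduce mod 61: 33^1≡33, 33^2≡52, 33^4≡20, 33^8≡34, 33^16≡58, 33^32≡9, 33^64≡20, 33^128≡34, 33^256≡58, 33^512≡9, 33^1024≡20.
Since 1854 = 2 + 4 + 8 + 16 + 32 + 256 + 512 + 1024 in binary, 33^1854 ≡ 52·20·34·58·9·58·9·20 ≡ 41 (mod 61).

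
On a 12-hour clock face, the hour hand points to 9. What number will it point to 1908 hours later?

9

Dividing 1908 by 12 gives quotient 159 and remainder 0.
9 + 0 → 9 on a 12-hour dial.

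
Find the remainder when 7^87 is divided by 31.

16

By repeated squaring mod 31: 7^1≡7, 7^2≡18, 7^4≡14, 7^8≡10, 7^16≡7, 7^32≡18, 7^64≡14.
Since 87 = 1 + 2 + 4 + 16 + 64 in binary, 7^87 ≡ 7·18·14·7·14 ≡ 16 (mod 31).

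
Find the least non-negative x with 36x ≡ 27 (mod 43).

33

36⁻¹ ≡ 6 (mod 43) because 36·6 = 216 = 5·43 + 1.
Multiplying both sides by 6: x ≡ 6·27 = 162 ≡ 33 (mod 43).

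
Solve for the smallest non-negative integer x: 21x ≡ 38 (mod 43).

10

21⁻¹ ≡ 41 (mod 43) because 21·41 = 861 = 20·43 + 1.
So x ≡ 41·38 = 1558 ≡ 10 (mod 43).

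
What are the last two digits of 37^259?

By repeated squaring mod 100: 37^1≡37, 37^2≡69, 37^4≡61, 37^8≡21, 37^16≡41, 37^32≡81, 37^64≡61, 37^128≡21, 37^256≡41.
259 = 1 + 2 + 256, so 37^259 ≡ 37·69·41 ≡ 73 (mod 100).

73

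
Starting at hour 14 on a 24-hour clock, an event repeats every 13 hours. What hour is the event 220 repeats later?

18

220·13 = 2860.
2860 − 119·24 = 4, so 2860 ≡ 4 (mod 24).
(14 + 4) mod 24 = 18.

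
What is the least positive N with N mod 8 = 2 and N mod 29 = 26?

26

x ≡ 2 (mod 8) gives x ∈ {2, 10, 18, 26}.
The first of these with x mod 29 = 26 is 26.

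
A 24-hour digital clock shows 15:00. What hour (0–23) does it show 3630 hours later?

21

3630 mod 24 = 6 (since 151·24 = 3624).
(15 + 6) mod 24 = 21.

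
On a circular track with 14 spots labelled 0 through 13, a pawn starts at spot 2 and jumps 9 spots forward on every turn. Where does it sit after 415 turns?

415·9 = 3735.
3735 − 266·14 = 11, so 3735 ≡ 11 (mod 14).
(2 + 11) mod 14 = 13.

13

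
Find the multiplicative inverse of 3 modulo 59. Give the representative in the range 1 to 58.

59 = 19·3 + 2
3 = 1·2 + 1
2 = 2·1 + 0
Back-substituting gives 3·20 ≡ 1 (mod 59).

20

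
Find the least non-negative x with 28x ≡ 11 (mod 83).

33

28⁻¹ ≡ 3 (mod 83) because 28·3 = 84 = 1·83 + 1.
So x ≡ 3·11 = 33 ≡ 33 (mod 83).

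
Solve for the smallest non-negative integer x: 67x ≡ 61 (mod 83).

74

The inverse of 67 mod 83 is 57 (since 67·57 = 3819 ≡ 1).
So x ≡ 57·61 = 3477 ≡ 74 (mod 83).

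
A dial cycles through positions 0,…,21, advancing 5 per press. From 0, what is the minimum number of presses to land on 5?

1

The inverse of 5 mod 22 is 9 (since 5·9 = 45 ≡ 1).
Multiplying both sides by 9: x ≡ 9·5 = 45 ≡ 1 (mod 22).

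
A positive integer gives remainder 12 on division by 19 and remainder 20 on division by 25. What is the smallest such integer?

145

x ≡ 12 (mod 19) gives x ∈ {12, 31, 50, 69, 88, 107, 126, 145}.
The first of these with x mod 25 = 20 is 145.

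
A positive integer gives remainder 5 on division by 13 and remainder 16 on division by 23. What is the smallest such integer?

200

Since 23·4 ≡ 1 (mod 13), take x = 16 + 23·((5−16)·4 mod 13) = 16 + 23·8 = 200.
Check: 200 mod 13 = 5, 200 mod 23 = 16.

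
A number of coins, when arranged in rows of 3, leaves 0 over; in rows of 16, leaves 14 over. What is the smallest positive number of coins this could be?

30

Since 16·1 ≡ 1 (mod 3), take x = 14 + 16·((0−14)·1 mod 3) = 14 + 16·1 = 30.
Check: 30 mod 3 = 0, 30 mod 16 = 14.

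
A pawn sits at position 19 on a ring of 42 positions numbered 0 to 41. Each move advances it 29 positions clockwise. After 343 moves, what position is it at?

12

343·29 = 9947.
9947 = 236·42 + 35, so 9947 mod 42 = 35.
(19 + 35) mod 42 = 12.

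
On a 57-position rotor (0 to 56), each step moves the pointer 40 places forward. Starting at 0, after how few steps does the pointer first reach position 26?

The inverse of 40 mod 57 is 10 (since 40·10 = 400 ≡ 1).
So x ≡ 10·26 = 260 ≡ 32 (mod 57).
Check: 40·32 = 1280 = 22·57 + 26.

32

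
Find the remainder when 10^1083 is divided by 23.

19

By repeated squaring mod 23: 10^1≡10, 10^2≡8, 10^4≡18, 10^8≡2, 10^16≡4, 10^32≡16, 10^64≡3, 10^128≡9, 10^256≡12, 10^512≡6, 10^1024≡13.
1083 = 1 + 2 + 8 + 16 + 32 + 1024, so 10^1083 ≡ 10·8·2·4·16·13 ≡ 19 (mod 23).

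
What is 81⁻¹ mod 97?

6

97 = 1·81 + 16
81 = 5·16 + 1
16 = 16·1 + 0
Back-substituting gives 81·6 ≡ 1 (mod 97).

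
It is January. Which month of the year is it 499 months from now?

August

499 mod 12 = 7 (since 41·12 = 492).
January + 7 months → August.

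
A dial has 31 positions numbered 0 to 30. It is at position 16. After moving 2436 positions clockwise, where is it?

Dividing 2436 by 31 gives quotient 78 and remainder 18.
(16 + 18) mod 31 = 3.

3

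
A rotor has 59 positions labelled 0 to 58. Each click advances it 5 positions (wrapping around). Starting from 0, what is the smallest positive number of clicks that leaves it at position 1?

12

59 = 11·5 + 4
5 = 1·4 + 1
4 = 4·1 + 0
Back-substituting gives 5·12 ≡ 1 (mod 59).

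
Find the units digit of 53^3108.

Last digits of 3^n: 3, 9, 7, 1 (period 4).
3108 mod 4 = 0, so the last digit matches 3^4 = 1.

1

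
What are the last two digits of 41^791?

41

Successive squares of 41 mod 100: 41^1≡41, 41^2≡81, 41^4≡61, 41^8≡21, 41^16≡41, 41^32≡81, 41^64≡61, 41^128≡21, 41^256≡41, 41^512≡81.
791 = 1 + 2 + 4 + 16 + 256 + 512, so 41^791 ≡ 41·81·61·41·41·81 ≡ 41 (mod 100).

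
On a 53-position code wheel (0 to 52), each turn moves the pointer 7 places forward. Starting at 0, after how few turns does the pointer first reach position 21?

3

The inverse of 7 mod 53 is 38 (since 7·38 = 266 ≡ 1).
Multiplying both sides by 38: x ≡ 38·21 = 798 ≡ 3 (mod 53).
Check: 7·3 = 21 = 0·53 + 21.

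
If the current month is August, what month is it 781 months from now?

September

Dividing 781 by 12 gives quotient 65 and remainder 1.
August + 1 month → September.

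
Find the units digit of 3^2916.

1

The units digit of 3^n cycles with period 4: 3, 9, 7, 1, …
2916 mod 4 = 0, so the last digit matches 3^4 = 1.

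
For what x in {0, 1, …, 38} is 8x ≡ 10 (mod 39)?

11

The inverse of 8 mod 39 is 5 (since 8·5 = 40 ≡ 1).
So x ≡ 5·10 = 50 ≡ 11 (mod 39).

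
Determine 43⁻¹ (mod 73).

17

73 = 1·43 + 30
43 = 1·30 + 13
30 = 2·13 + 4
13 = 3·4 + 1
4 = 4·1 + 0
Back-substituting gives 43·17 ≡ 1 (mod 73).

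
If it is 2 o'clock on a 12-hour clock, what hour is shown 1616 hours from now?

1616 − 134·12 = 8, so 1616 ≡ 8 (mod 12).
2 + 8 → 10 on a 12-hour dial.

10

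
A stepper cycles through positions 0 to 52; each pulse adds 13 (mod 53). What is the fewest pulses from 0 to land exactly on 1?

49

13·49 = 637 = 12·53 + 1, so 13⁻¹ ≡ 49 (mod 53).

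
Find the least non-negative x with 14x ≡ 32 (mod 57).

The inverse of 14 mod 57 is 53 (since 14·53 = 742 ≡ 1).
So x ≡ 53·32 = 1696 ≡ 43 (mod 57).
Check: 14·43 = 602 = 10·57 + 32.

43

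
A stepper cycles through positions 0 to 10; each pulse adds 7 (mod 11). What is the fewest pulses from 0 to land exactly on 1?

7·8 = 56 = 5·11 + 1, so 7⁻¹ ≡ 8 (mod 11).

8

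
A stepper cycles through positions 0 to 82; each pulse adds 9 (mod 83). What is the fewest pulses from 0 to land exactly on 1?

83 = 9·9 + 2
9 = 4·2 + 1
2 = 2·1 + 0
Back-substituting gives 9·37 ≡ 1 (mod 83).

37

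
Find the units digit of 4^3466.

Last digits of 4^n: 4, 6 (period 2).
3466 mod 2 = 0, so the last digit matches 4^2 = 6.

6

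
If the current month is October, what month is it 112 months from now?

February

Dividing 112 by 12 gives quotient 9 and remainder 4.
October + 4 months → February.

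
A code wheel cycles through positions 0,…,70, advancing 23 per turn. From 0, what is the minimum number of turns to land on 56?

58

23⁻¹ ≡ 34 (mod 71) because 23·34 = 782 = 11·71 + 1.
Multiplying both sides by 34: x ≡ 34·56 = 1904 ≡ 58 (mod 71).
Check: 23·58 = 1334 = 18·71 + 56.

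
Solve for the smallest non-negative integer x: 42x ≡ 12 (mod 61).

The inverse of 42 mod 61 is 16 (since 42·16 = 672 ≡ 1).
Multiplying both sides by 16: x ≡ 16·12 = 192 ≡ 9 (mod 61).
Check: 42·9 = 378 = 6·61 + 12.

9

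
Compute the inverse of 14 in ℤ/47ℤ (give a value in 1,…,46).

47 = 3·14 + 5
14 = 2·5 + 4
5 = 1·4 + 1
4 = 4·1 + 0
Back-substituting gives 14·37 ≡ 1 (mod 47).

37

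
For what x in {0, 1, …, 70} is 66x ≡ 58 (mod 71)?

31

66⁻¹ ≡ 14 (mod 71) because 66·14 = 924 = 13·71 + 1.
Multiplying both sides by 14: x ≡ 14·58 = 812 ≡ 31 (mod 71).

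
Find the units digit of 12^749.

2

Last digits of 2^n: 2, 4, 8, 6 (period 4).
749 leaves remainder 1 on division by 4, so 12^749 ends in 2.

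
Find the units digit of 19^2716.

1

Last digits of 9^n: 9, 1 (period 2).
2716 leaves remainder 0 on division by 2, so 19^2716 ends in 1.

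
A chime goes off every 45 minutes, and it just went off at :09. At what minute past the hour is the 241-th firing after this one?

241·45 = 10845.
Dividing 10845 by 60 gives quotient 180 and remainder 45.
(9 + 45) mod 60 = 54.

54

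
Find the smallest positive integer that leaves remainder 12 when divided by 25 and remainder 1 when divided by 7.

162

x ≡ 1 (mod 7) gives x ∈ {1, 8, 15, 22, 29, 36, 43, 50, …}.
The first of these with x mod 25 = 12 is 162.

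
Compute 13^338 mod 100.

Square-and-reduce mod 100: 13^1≡13, 13^2≡69, 13^4≡61, 13^8≡21, 13^16≡41, 13^32≡81, 13^64≡61, 13^128≡21, 13^256≡41.
Since 338 = 2 + 16 + 64 + 256 in binary, 13^338 ≡ 69·41·61·41 ≡ 29 (mod 100).

29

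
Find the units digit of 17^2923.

The units digit of 17^n cycles with period 4: 7, 9, 3, 1, …
2923 leaves remainder 3 on division by 4, so 17^2923 ends in 3.

3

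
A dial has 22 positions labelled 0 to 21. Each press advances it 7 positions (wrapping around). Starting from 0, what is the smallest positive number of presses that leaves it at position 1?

19

7·19 = 133 = 6·22 + 1, so 7⁻¹ ≡ 19 (mod 22).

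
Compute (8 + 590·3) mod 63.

14

590·3 = 1770.
Dividing 1770 by 63 gives quotient 28 and remainder 6.
(8 + 6) mod 63 = 14.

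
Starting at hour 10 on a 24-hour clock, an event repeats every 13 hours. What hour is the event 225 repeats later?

225·13 = 2925.
2925 − 121·24 = 21, so 2925 ≡ 21 (mod 24).
(10 + 21) mod 24 = 7.

7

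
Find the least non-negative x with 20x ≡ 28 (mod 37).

31

The inverse of 20 mod 37 is 13 (since 20·13 = 260 ≡ 1).
So x ≡ 13·28 = 364 ≡ 31 (mod 37).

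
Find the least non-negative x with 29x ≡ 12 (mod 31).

The inverse of 29 mod 31 is 15 (since 29·15 = 435 ≡ 1).
So x ≡ 15·12 = 180 ≡ 25 (mod 31).

25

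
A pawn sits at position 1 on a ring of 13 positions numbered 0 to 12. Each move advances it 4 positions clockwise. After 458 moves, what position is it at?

458·4 = 1832.
Dividing 1832 by 13 gives quotient 140 and remainder 12.
(1 + 12) mod 13 = 0.

0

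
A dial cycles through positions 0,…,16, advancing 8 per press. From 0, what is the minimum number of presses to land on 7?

3

The inverse of 8 mod 17 is 15 (since 8·15 = 120 ≡ 1).
So x ≡ 15·7 = 105 ≡ 3 (mod 17).
Check: 8·3 = 24 = 1·17 + 7.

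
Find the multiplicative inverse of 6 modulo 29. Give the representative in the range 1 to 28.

29 = 4·6 + 5
6 = 1·5 + 1
5 = 5·1 + 0
Back-substituting gives 6·5 ≡ 1 (mod 29).

5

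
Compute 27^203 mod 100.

83

Square-and-reduce mod 100: 27^1≡27, 27^2≡29, 27^4≡41, 27^8≡81, 27^16≡61, 27^32≡21, 27^64≡41, 27^128≡81.
Since 203 = 1 + 2 + 8 + 64 + 128 in binary, 27^203 ≡ 27·29·81·41·81 ≡ 83 (mod 100).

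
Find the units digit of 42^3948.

Last digits of 2^n: 2, 4, 8, 6 (period 4).
3948 leaves remainder 0 on division by 4, so 42^3948 ends in 6.

6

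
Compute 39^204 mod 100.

Successive squares of 39 mod 100: 39^1≡39, 39^2≡21, 39^4≡41, 39^8≡81, 39^16≡61, 39^32≡21, 39^64≡41, 39^128≡81.
Since 204 = 4 + 8 + 64 + 128 in binary, 39^204 ≡ 41·81·41·81 ≡ 41 (mod 100).

41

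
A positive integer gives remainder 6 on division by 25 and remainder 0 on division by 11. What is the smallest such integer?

231

x ≡ 0 (mod 11) gives x ∈ {0, 11, 22, 33, 44, 55, 66, 77, …}.
The first of these with x mod 25 = 6 is 231.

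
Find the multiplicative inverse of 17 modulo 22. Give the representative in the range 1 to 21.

13

17·13 = 221 = 10·22 + 1, so 17⁻¹ ≡ 13 (mod 22).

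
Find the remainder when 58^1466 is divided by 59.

1

Square-and-reduce mod 59: 58^1≡58, 58^2≡1, 58^4≡1, 58^8≡1, 58^16≡1, 58^32≡1, 58^64≡1, 58^128≡1, 58^256≡1, 58^512≡1, 58^1024≡1.
Since 1466 = 2 + 8 + 16 + 32 + 128 + 256 + 1024 in binary, 58^1466 ≡ 1·1·1·1·1·1·1 ≡ 1 (mod 59).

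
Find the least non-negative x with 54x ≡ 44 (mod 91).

48

54⁻¹ ≡ 59 (mod 91) because 54·59 = 3186 = 35·91 + 1.
So x ≡ 59·44 = 2596 ≡ 48 (mod 91).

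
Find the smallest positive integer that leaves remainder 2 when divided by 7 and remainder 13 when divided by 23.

x ≡ 2 (mod 7) gives x ∈ {2, 9, 16, 23, 30, 37, 44, 51, …}.
The first of these with x mod 23 = 13 is 128.

128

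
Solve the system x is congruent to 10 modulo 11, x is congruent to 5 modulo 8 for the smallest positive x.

21

Since 8·7 ≡ 1 (mod 11), take x = 5 + 8·((10−5)·7 mod 11) = 5 + 8·2 = 21.
Check: 21 mod 11 = 10, 21 mod 8 = 5.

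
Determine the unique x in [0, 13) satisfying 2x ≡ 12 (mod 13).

6

The inverse of 2 mod 13 is 7 (since 2·7 = 14 ≡ 1).
So x ≡ 7·12 = 84 ≡ 6 (mod 13).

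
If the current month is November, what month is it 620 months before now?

March

620 = 51·12 + 8, so 620 mod 12 = 8.
November − 8 months → March.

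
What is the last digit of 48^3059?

2

Powers of 8 mod 10 repeat with period 4: 8, 4, 2, 6.
3059 mod 4 = 3, so the last digit matches 8^3 = 2.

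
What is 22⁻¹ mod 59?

51

59 = 2·22 + 15
22 = 1·15 + 7
15 = 2·7 + 1
7 = 7·1 + 0
Back-substituting gives 22·51 ≡ 1 (mod 59).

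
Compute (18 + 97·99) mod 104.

97·99 = 9603.
9603 − 92·104 = 35, so 9603 ≡ 35 (mod 104).
(18 + 35) mod 104 = 53.

53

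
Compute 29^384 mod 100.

Successive squares of 29 mod 100: 29^1≡29, 29^2≡41, 29^4≡81, 29^8≡61, 29^16≡21, 29^32≡41, 29^64≡81, 29^128≡61, 29^256≡21.
384 = 128 + 256, so 29^384 ≡ 61·21 ≡ 81 (mod 100).

81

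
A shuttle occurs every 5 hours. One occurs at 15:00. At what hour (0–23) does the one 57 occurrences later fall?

57·5 = 285.
285 mod 24 = 21 (since 11·24 = 264).
(15 + 21) mod 24 = 12.

12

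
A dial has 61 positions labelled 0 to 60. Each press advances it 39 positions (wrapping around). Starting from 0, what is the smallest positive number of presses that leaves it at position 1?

36

61 = 1·39 + 22
39 = 1·22 + 17
22 = 1·17 + 5
17 = 3·5 + 2
5 = 2·2 + 1
2 = 2·1 + 0
Back-substituting gives 39·36 ≡ 1 (mod 61).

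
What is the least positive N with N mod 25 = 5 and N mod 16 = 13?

Since 16·11 ≡ 1 (mod 25), take x = 13 + 16·((5−13)·11 mod 25) = 13 + 16·12 = 205.
Check: 205 mod 25 = 5, 205 mod 16 = 13.

205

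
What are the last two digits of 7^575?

Square-and-reduce mod 100: 7^1≡7, 7^2≡49, 7^4≡1, 7^8≡1, 7^16≡1, 7^32≡1, 7^64≡1, 7^128≡1, 7^256≡1, 7^512≡1.
Since 575 = 1 + 2 + 4 + 8 + 16 + 32 + 512 in binary, 7^575 ≡ 7·49·1·1·1·1·1 ≡ 43 (mod 100).

43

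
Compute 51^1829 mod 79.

11

Square-and-reduce mod 79: 51^1≡51, 51^2≡73, 51^4≡36, 51^8≡32, 51^16≡76, 51^32≡9, 51^64≡2, 51^128≡4, 51^256≡16, 51^512≡19, 51^1024≡45.
Since 1829 = 1 + 4 + 32 + 256 + 512 + 1024 in binary, 51^1829 ≡ 51·36·9·16·19·45 ≡ 11 (mod 79).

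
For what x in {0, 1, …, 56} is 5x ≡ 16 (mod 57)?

The inverse of 5 mod 57 is 23 (since 5·23 = 115 ≡ 1).
So x ≡ 23·16 = 368 ≡ 26 (mod 57).

26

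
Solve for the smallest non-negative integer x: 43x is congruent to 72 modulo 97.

43⁻¹ ≡ 88 (mod 97) because 43·88 = 3784 = 39·97 + 1.
So x ≡ 88·72 = 6336 ≡ 31 (mod 97).

31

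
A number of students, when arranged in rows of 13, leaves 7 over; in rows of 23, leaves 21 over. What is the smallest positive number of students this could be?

x ≡ 7 (mod 13) gives x ∈ {7, 20, 33, 46, 59, 72, 85, 98, …}.
The first of these with x mod 23 = 21 is 228.

228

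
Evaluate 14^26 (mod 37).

11

Successive squares of 14 mod 37: 14^1≡14, 14^2≡11, 14^4≡10, 14^8≡26, 14^16≡10.
26 = 2 + 8 + 16, so 14^26 ≡ 11·26·10 ≡ 11 (mod 37).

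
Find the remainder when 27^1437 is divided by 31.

Square-and-reduce mod 31: 27^1≡27, 27^2≡16, 27^4≡8, 27^8≡2, 27^16≡4, 27^32≡16, 27^64≡8, 27^128≡2, 27^256≡4, 27^512≡16, 27^1024≡8.
1437 = 1 + 4 + 8 + 16 + 128 + 256 + 1024, so 27^1437 ≡ 27·8·2·4·2·4·8 ≡ 15 (mod 31).

15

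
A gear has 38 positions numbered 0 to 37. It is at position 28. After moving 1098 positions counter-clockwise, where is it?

Dividing 1098 by 38 gives quotient 28 and remainder 34.
(28 − 34) mod 38 = 32.

32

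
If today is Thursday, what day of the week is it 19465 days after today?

19465 = 2780·7 + 5, so 19465 mod 7 = 5.
Thursday + 5 days → Tuesday.

Tuesday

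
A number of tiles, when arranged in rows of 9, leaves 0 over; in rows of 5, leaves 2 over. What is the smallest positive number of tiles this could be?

27

x ≡ 2 (mod 5) gives x ∈ {2, 7, 12, 17, 22, 27}.
The first of these with x mod 9 = 0 is 27.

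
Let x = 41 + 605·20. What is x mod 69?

605·20 = 12100.
12100 mod 69 = 25 (since 175·69 = 12075).
(41 + 25) mod 69 = 66.

66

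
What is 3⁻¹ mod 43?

29

43 = 14·3 + 1
3 = 3·1 + 0
Back-substituting gives 3·29 ≡ 1 (mod 43).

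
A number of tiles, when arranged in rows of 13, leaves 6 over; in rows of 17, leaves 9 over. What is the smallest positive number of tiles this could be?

Since 17·10 ≡ 1 (mod 13), take x = 9 + 17·((6−9)·10 mod 13) = 9 + 17·9 = 162.
Check: 162 mod 13 = 6, 162 mod 17 = 9.

162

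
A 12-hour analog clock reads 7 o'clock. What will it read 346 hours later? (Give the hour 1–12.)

5

346 mod 12 = 10 (since 28·12 = 336).
7 + 10 → 5 on a 12-hour dial.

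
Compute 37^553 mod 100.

97

Square-and-reduce mod 100: 37^1≡37, 37^2≡69, 37^4≡61, 37^8≡21, 37^16≡41, 37^32≡81, 37^64≡61, 37^128≡21, 37^256≡41, 37^512≡81.
553 = 1 + 8 + 32 + 512, so 37^553 ≡ 37·21·81·81 ≡ 97 (mod 100).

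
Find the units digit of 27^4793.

7

Powers of 7 mod 10 repeat with period 4: 7, 9, 3, 1.
4793 leaves remainder 1 on division by 4, so 27^4793 ends in 7.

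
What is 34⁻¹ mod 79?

34·7 = 238 = 3·79 + 1, so 34⁻¹ ≡ 7 (mod 79).

7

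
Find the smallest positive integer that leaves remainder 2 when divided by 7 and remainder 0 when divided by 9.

Since 9·4 ≡ 1 (mod 7), take x = 0 + 9·((2−0)·4 mod 7) = 0 + 9·1 = 9.
Check: 9 mod 7 = 2, 9 mod 9 = 0.

9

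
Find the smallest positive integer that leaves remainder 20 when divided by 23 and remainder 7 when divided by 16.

135

x ≡ 7 (mod 16) gives x ∈ {7, 23, 39, 55, 71, 87, 103, 119, …}.
The first of these with x mod 23 = 20 is 135.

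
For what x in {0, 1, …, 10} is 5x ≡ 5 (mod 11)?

The inverse of 5 mod 11 is 9 (since 5·9 = 45 ≡ 1).
So x ≡ 9·5 = 45 ≡ 1 (mod 11).

1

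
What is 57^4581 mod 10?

7

The units digit of 57^n cycles with period 4: 7, 9, 3, 1, …
4581 leaves remainder 1 on division by 4, so 57^4581 ends in 7.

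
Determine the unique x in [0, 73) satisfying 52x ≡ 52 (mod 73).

52⁻¹ ≡ 66 (mod 73) because 52·66 = 3432 = 47·73 + 1.
Multiplying both sides by 66: x ≡ 66·52 = 3432 ≡ 1 (mod 73).

1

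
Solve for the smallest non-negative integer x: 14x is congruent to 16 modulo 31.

10

14⁻¹ ≡ 20 (mod 31) because 14·20 = 280 = 9·31 + 1.
So x ≡ 20·16 = 320 ≡ 10 (mod 31).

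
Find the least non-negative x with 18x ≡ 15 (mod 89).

The inverse of 18 mod 89 is 5 (since 18·5 = 90 ≡ 1).
So x ≡ 5·15 = 75 ≡ 75 (mod 89).
Check: 18·75 = 1350 = 15·89 + 15.

75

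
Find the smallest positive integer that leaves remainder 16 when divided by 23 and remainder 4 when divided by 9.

85

x ≡ 4 (mod 9) gives x ∈ {4, 13, 22, 31, 40, 49, 58, 67, …}.
The first of these with x mod 23 = 16 is 85.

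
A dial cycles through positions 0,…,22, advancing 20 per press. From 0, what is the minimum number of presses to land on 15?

18

The inverse of 20 mod 23 is 15 (since 20·15 = 300 ≡ 1).
So x ≡ 15·15 = 225 ≡ 18 (mod 23).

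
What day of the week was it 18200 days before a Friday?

Friday

Dividing 18200 by 7 gives quotient 2600 and remainder 0.
Friday − 0 days → Friday.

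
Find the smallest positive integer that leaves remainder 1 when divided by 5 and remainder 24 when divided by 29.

111

Since 29·4 ≡ 1 (mod 5), take x = 24 + 29·((1−24)·4 mod 5) = 24 + 29·3 = 111.
Check: 111 mod 5 = 1, 111 mod 29 = 24.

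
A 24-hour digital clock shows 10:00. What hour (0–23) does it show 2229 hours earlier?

13

2229 − 92·24 = 21, so 2229 ≡ 21 (mod 24).
(10 − 21) mod 24 = 13.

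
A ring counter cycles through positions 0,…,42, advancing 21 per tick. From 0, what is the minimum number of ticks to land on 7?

29

21⁻¹ ≡ 41 (mod 43) because 21·41 = 861 = 20·43 + 1.
So x ≡ 41·7 = 287 ≡ 29 (mod 43).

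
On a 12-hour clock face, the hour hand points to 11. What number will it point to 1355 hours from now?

1355 mod 12 = 11 (since 112·12 = 1344).
11 + 11 → 10 on a 12-hour dial.

10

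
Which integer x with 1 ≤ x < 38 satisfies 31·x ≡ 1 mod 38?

38 = 1·31 + 7
31 = 4·7 + 3
7 = 2·3 + 1
3 = 3·1 + 0
Back-substituting gives 31·27 ≡ 1 (mod 38).

27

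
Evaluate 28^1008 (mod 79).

By repeated squaring mod 79: 28^1≡28, 28^2≡73, 28^4≡36, 28^8≡32, 28^16≡76, 28^32≡9, 28^64≡2, 28^128≡4, 28^256≡16, 28^512≡19.
1008 = 16 + 32 + 64 + 128 + 256 + 512, so 28^1008 ≡ 76·9·2·4·16·19 ≡ 64 (mod 79).

64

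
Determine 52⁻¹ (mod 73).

66

52·66 = 3432 = 47·73 + 1, so 52⁻¹ ≡ 66 (mod 73).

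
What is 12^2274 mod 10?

4

Powers of 2 mod 10 repeat with period 4: 2, 4, 8, 6.
2274 leaves remainder 2 on division by 4, so 12^2274 ends in 4.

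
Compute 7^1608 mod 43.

1

Successive squares of 7 mod 43: 7^1≡7, 7^2≡6, 7^4≡36, 7^8≡6, 7^16≡36, 7^32≡6, 7^64≡36, 7^128≡6, 7^256≡36, 7^512≡6, 7^1024≡36.
1608 = 8 + 64 + 512 + 1024, so 7^1608 ≡ 6·36·6·36 ≡ 1 (mod 43).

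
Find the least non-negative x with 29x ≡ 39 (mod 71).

65

29⁻¹ ≡ 49 (mod 71) because 29·49 = 1421 = 20·71 + 1.
Multiplying both sides by 49: x ≡ 49·39 = 1911 ≡ 65 (mod 71).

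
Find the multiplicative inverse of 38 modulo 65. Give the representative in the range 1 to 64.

12

38·12 = 456 = 7·65 + 1, so 38⁻¹ ≡ 12 (mod 65).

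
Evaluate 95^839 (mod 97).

49

Successive squares of 95 mod 97: 95^1≡95, 95^2≡4, 95^4≡16, 95^8≡62, 95^16≡61, 95^32≡35, 95^64≡61, 95^128≡35, 95^256≡61, 95^512≡35.
Since 839 = 1 + 2 + 4 + 64 + 256 + 512 in binary, 95^839 ≡ 95·4·16·61·61·35 ≡ 49 (mod 97).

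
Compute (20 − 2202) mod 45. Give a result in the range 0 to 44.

2202 − 48·45 = 42, so 2202 ≡ 42 (mod 45).
(20 − 42) mod 45 = 23.

23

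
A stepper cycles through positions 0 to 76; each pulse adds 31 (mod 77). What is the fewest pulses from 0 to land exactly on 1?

77 = 2·31 + 15
31 = 2·15 + 1
15 = 15·1 + 0
Back-substituting gives 31·5 ≡ 1 (mod 77).

5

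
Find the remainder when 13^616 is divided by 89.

Successive squares of 13 mod 89: 13^1≡13, 13^2≡80, 13^4≡81, 13^8≡64, 13^16≡2, 13^32≡4, 13^64≡16, 13^128≡78, 13^256≡32, 13^512≡45.
616 = 8 + 32 + 64 + 512, so 13^616 ≡ 64·4·16·45 ≡ 1 (mod 89).

1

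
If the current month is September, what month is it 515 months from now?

August

Dividing 515 by 12 gives quotient 42 and remainder 11.
September + 11 months → August.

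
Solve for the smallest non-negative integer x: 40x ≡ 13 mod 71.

40⁻¹ ≡ 16 (mod 71) because 40·16 = 640 = 9·71 + 1.
Multiplying both sides by 16: x ≡ 16·13 = 208 ≡ 66 (mod 71).
Check: 40·66 = 2640 = 37·71 + 13.

66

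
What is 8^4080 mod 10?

6

Powers of 8 mod 10 repeat with period 4: 8, 4, 2, 6.
4080 leaves remainder 0 on division by 4, so 8^4080 ends in 6.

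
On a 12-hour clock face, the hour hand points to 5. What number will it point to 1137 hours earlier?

1137 − 94·12 = 9, so 1137 ≡ 9 (mod 12).
5 − 9 → 8 on a 12-hour dial.

8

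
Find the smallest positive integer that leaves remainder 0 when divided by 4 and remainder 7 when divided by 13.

20

x ≡ 0 (mod 4) gives x ∈ {0, 4, 8, 12, 16, 20}.
The first of these with x mod 13 = 7 is 20.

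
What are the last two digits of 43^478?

49

By repeated squaring mod 100: 43^1≡43, 43^2≡49, 43^4≡1, 43^8≡1, 43^16≡1, 43^32≡1, 43^64≡1, 43^128≡1, 43^256≡1.
478 = 2 + 4 + 8 + 16 + 64 + 128 + 256, so 43^478 ≡ 49·1·1·1·1·1·1 ≡ 49 (mod 100).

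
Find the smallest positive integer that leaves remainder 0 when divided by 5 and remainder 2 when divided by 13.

x ≡ 0 (mod 5) gives x ∈ {0, 5, 10, 15}.
The first of these with x mod 13 = 2 is 15.

15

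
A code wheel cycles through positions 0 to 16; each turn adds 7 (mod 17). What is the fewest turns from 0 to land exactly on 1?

5

7·5 = 35 = 2·17 + 1, so 7⁻¹ ≡ 5 (mod 17).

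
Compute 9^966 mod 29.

Successive squares of 9 mod 29: 9^1≡9, 9^2≡23, 9^4≡7, 9^8≡20, 9^16≡23, 9^32≡7, 9^64≡20, 9^128≡23, 9^256≡7, 9^512≡20.
966 = 2 + 4 + 64 + 128 + 256 + 512, so 9^966 ≡ 23·7·20·23·7·20 ≡ 1 (mod 29).

1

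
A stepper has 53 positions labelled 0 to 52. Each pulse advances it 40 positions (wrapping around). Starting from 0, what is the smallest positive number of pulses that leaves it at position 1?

53 = 1·40 + 13
40 = 3·13 + 1
13 = 13·1 + 0
Back-substituting gives 40·4 ≡ 1 (mod 53).

4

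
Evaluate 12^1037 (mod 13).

Successive squares of 12 mod 13: 12^1≡12, 12^2≡1, 12^4≡1, 12^8≡1, 12^16≡1, 12^32≡1, 12^64≡1, 12^128≡1, 12^256≡1, 12^512≡1, 12^1024≡1.
1037 = 1 + 4 + 8 + 1024, so 12^1037 ≡ 12·1·1·1 ≡ 12 (mod 13).

12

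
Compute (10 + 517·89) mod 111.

517·89 = 46013.
Dividing 46013 by 111 gives quotient 414 and remainder 59.
(10 + 59) mod 111 = 69.

69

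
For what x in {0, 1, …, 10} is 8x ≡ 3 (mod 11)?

10

The inverse of 8 mod 11 is 7 (since 8·7 = 56 ≡ 1).
So x ≡ 7·3 = 21 ≡ 10 (mod 11).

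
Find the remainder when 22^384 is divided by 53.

36

Square-and-reduce mod 53: 22^1≡22, 22^2≡7, 22^4≡49, 22^8≡16, 22^16≡44, 22^32≡28, 22^64≡42, 22^128≡15, 22^256≡13.
384 = 128 + 256, so 22^384 ≡ 15·13 ≡ 36 (mod 53).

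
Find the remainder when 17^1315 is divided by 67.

19

By repeated squaring mod 67: 17^1≡17, 17^2≡21, 17^4≡39, 17^8≡47, 17^16≡65, 17^32≡4, 17^64≡16, 17^128≡55, 17^256≡10, 17^512≡33, 17^1024≡17.
1315 = 1 + 2 + 32 + 256 + 1024, so 17^1315 ≡ 17·21·4·10·17 ≡ 19 (mod 67).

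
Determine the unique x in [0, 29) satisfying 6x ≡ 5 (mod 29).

25

The inverse of 6 mod 29 is 5 (since 6·5 = 30 ≡ 1).
So x ≡ 5·5 = 25 ≡ 25 (mod 29).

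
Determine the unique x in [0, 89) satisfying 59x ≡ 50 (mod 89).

28

The inverse of 59 mod 89 is 86 (since 59·86 = 5074 ≡ 1).
Multiplying both sides by 86: x ≡ 86·50 = 4300 ≡ 28 (mod 89).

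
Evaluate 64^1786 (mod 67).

By repeated squaring mod 67: 64^1≡64, 64^2≡9, 64^4≡14, 64^8≡62, 64^16≡25, 64^32≡22, 64^64≡15, 64^128≡24, 64^256≡40, 64^512≡59, 64^1024≡64.
Since 1786 = 2 + 8 + 16 + 32 + 64 + 128 + 512 + 1024 in binary, 64^1786 ≡ 9·62·25·22·15·24·59·64 ≡ 14 (mod 67).

14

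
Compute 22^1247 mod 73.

10

Square-and-reduce mod 73: 22^1≡22, 22^2≡46, 22^4≡72, 22^8≡1, 22^16≡1, 22^32≡1, 22^64≡1, 22^128≡1, 22^256≡1, 22^512≡1, 22^1024≡1.
1247 = 1 + 2 + 4 + 8 + 16 + 64 + 128 + 1024, so 22^1247 ≡ 22·46·72·1·1·1·1·1 ≡ 10 (mod 73).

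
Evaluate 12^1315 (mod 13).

12

Square-and-reduce mod 13: 12^1≡12, 12^2≡1, 12^4≡1, 12^8≡1, 12^16≡1, 12^32≡1, 12^64≡1, 12^128≡1, 12^256≡1, 12^512≡1, 12^1024≡1.
1315 = 1 + 2 + 32 + 256 + 1024, so 12^1315 ≡ 12·1·1·1·1 ≡ 12 (mod 13).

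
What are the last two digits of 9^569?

89

Square-and-reduce mod 100: 9^1≡9, 9^2≡81, 9^4≡61, 9^8≡21, 9^16≡41, 9^32≡81, 9^64≡61, 9^128≡21, 9^256≡41, 9^512≡81.
569 = 1 + 8 + 16 + 32 + 512, so 9^569 ≡ 9·21·41·81·81 ≡ 89 (mod 100).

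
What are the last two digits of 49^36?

Successive squares of 49 mod 100: 49^1≡49, 49^2≡1, 49^4≡1, 49^8≡1, 49^16≡1, 49^32≡1.
36 = 4 + 32, so 49^36 ≡ 1·1 ≡ 1 (mod 100).

01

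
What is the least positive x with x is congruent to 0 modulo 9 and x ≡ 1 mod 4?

9

x ≡ 1 (mod 4) gives x ∈ {1, 5, 9}.
The first of these with x mod 9 = 0 is 9.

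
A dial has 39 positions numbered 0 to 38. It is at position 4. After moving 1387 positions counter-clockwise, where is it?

21

1387 = 35·39 + 22, so 1387 mod 39 = 22.
(4 − 22) mod 39 = 21.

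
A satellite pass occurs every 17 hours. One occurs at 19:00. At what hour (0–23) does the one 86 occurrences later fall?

17

86·17 = 1462.
1462 = 60·24 + 22, so 1462 mod 24 = 22.
(19 + 22) mod 24 = 17.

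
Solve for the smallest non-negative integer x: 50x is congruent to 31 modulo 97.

The inverse of 50 mod 97 is 33 (since 50·33 = 1650 ≡ 1).
So x ≡ 33·31 = 1023 ≡ 53 (mod 97).
Check: 50·53 = 2650 = 27·97 + 31.

53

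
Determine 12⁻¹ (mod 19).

8

19 = 1·12 + 7
12 = 1·7 + 5
7 = 1·5 + 2
5 = 2·2 + 1
2 = 2·1 + 0
Back-substituting gives 12·8 ≡ 1 (mod 19).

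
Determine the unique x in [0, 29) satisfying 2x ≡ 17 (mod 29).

23

2⁻¹ ≡ 15 (mod 29) because 2·15 = 30 = 1·29 + 1.
So x ≡ 15·17 = 255 ≡ 23 (mod 29).
Check: 2·23 = 46 = 1·29 + 17.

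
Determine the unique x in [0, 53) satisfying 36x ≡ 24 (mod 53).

The inverse of 36 mod 53 is 28 (since 36·28 = 1008 ≡ 1).
Multiplying both sides by 28: x ≡ 28·24 = 672 ≡ 36 (mod 53).
Check: 36·36 = 1296 = 24·53 + 24.

36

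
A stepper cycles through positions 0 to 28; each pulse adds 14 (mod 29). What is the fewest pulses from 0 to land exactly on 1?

27

14·27 = 378 = 13·29 + 1, so 14⁻¹ ≡ 27 (mod 29).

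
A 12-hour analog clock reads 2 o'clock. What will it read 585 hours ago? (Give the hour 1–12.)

5

585 mod 12 = 9 (since 48·12 = 576).
2 − 9 → 5 on a 12-hour dial.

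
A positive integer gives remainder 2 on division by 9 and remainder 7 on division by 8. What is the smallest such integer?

x ≡ 7 (mod 8) gives x ∈ {7, 15, 23, 31, 39, 47}.
The first of these with x mod 9 = 2 is 47.

47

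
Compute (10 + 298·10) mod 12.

2

298·10 = 2980.
2980 − 248·12 = 4, so 2980 ≡ 4 (mod 12).
(10 + 4) mod 12 = 2.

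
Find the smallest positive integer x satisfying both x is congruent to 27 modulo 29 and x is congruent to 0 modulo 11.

143

x ≡ 0 (mod 11) gives x ∈ {0, 11, 22, 33, 44, 55, 66, 77, …}.
The first of these with x mod 29 = 27 is 143.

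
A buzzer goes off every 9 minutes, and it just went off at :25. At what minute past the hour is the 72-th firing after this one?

72·9 = 648.
648 mod 60 = 48 (since 10·60 = 600).
(25 + 48) mod 60 = 13.

13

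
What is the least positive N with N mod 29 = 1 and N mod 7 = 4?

88

x ≡ 4 (mod 7) gives x ∈ {4, 11, 18, 25, 32, 39, 46, 53, …}.
The first of these with x mod 29 = 1 is 88.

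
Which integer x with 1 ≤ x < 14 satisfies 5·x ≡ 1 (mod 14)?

14 = 2·5 + 4
5 = 1·4 + 1
4 = 4·1 + 0
Back-substituting gives 5·3 ≡ 1 (mod 14).

3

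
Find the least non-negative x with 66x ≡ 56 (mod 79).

The inverse of 66 mod 79 is 6 (since 66·6 = 396 ≡ 1).
Multiplying both sides by 6: x ≡ 6·56 = 336 ≡ 20 (mod 79).

20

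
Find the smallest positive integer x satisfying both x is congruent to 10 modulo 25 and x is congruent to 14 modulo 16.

110

x ≡ 14 (mod 16) gives x ∈ {14, 30, 46, 62, 78, 94, 110}.
The first of these with x mod 25 = 10 is 110.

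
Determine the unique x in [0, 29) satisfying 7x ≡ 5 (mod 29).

9

The inverse of 7 mod 29 is 25 (since 7·25 = 175 ≡ 1).
Multiplying both sides by 25: x ≡ 25·5 = 125 ≡ 9 (mod 29).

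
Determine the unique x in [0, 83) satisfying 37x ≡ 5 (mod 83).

37⁻¹ ≡ 9 (mod 83) because 37·9 = 333 = 4·83 + 1.
So x ≡ 9·5 = 45 ≡ 45 (mod 83).
Check: 37·45 = 1665 = 20·83 + 5.

45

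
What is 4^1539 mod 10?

The units digit of 4^n cycles with period 2: 4, 6, …
1539 leaves remainder 1 on division by 2, so 4^1539 ends in 4.

4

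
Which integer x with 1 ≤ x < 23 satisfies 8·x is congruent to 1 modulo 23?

8·3 = 24 = 1·23 + 1, so 8⁻¹ ≡ 3 (mod 23).

3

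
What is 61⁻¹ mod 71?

7

61·7 = 427 = 6·71 + 1, so 61⁻¹ ≡ 7 (mod 71).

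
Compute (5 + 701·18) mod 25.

701·18 = 12618.
12618 mod 25 = 18 (since 504·25 = 12600).
(5 + 18) mod 25 = 23.

23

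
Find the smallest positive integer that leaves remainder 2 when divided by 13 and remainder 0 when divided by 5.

x ≡ 0 (mod 5) gives x ∈ {0, 5, 10, 15}.
The first of these with x mod 13 = 2 is 15.

15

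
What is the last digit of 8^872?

6

The units digit of 8^n cycles with period 4: 8, 4, 2, 6, …
872 leaves remainder 0 on division by 4, so 8^872 ends in 6.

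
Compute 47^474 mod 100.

Square-and-reduce mod 100: 47^1≡47, 47^2≡9, 47^4≡81, 47^8≡61, 47^16≡21, 47^32≡41, 47^64≡81, 47^128≡61, 47^256≡21.
Since 474 = 2 + 8 + 16 + 64 + 128 + 256 in binary, 47^474 ≡ 9·61·21·81·61·21 ≡ 69 (mod 100).

69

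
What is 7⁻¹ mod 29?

7·25 = 175 = 6·29 + 1, so 7⁻¹ ≡ 25 (mod 29).

25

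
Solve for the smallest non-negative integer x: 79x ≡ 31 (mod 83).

13

The inverse of 79 mod 83 is 62 (since 79·62 = 4898 ≡ 1).
Multiplying both sides by 62: x ≡ 62·31 = 1922 ≡ 13 (mod 83).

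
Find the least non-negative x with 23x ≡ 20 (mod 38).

The inverse of 23 mod 38 is 5 (since 23·5 = 115 ≡ 1).
Multiplying both sides by 5: x ≡ 5·20 = 100 ≡ 24 (mod 38).

24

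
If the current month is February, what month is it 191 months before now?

March

Dividing 191 by 12 gives quotient 15 and remainder 11.
February − 11 months → March.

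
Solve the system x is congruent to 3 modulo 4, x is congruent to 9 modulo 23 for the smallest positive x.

55

Since 23·3 ≡ 1 (mod 4), take x = 9 + 23·((3−9)·3 mod 4) = 9 + 23·2 = 55.
Check: 55 mod 4 = 3, 55 mod 23 = 9.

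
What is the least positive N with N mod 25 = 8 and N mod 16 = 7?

183

Since 16·11 ≡ 1 (mod 25), take x = 7 + 16·((8−7)·11 mod 25) = 7 + 16·11 = 183.
Check: 183 mod 25 = 8, 183 mod 16 = 7.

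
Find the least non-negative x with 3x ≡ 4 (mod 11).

3⁻¹ ≡ 4 (mod 11) because 3·4 = 12 = 1·11 + 1.
So x ≡ 4·4 = 16 ≡ 5 (mod 11).

5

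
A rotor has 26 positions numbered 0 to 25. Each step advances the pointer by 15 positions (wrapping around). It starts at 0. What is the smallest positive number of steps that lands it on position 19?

15⁻¹ ≡ 7 (mod 26) because 15·7 = 105 = 4·26 + 1.
Multiplying both sides by 7: x ≡ 7·19 = 133 ≡ 3 (mod 26).
Check: 15·3 = 45 = 1·26 + 19.

3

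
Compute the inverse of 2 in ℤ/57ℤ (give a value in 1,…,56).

2·29 = 58 = 1·57 + 1, so 2⁻¹ ≡ 29 (mod 57).

29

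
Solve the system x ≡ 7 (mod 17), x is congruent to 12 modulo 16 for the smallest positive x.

x ≡ 12 (mod 16) gives x ∈ {12, 28, 44, 60, 76, 92}.
The first of these with x mod 17 = 7 is 92.

92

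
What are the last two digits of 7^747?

By repeated squaring mod 100: 7^1≡7, 7^2≡49, 7^4≡1, 7^8≡1, 7^16≡1, 7^32≡1, 7^64≡1, 7^128≡1, 7^256≡1, 7^512≡1.
Since 747 = 1 + 2 + 8 + 32 + 64 + 128 + 512 in binary, 7^747 ≡ 7·49·1·1·1·1·1 ≡ 43 (mod 100).

43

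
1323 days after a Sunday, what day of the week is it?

1323 − 189·7 = 0, so 1323 ≡ 0 (mod 7).
Sunday + 0 days → Sunday.

Sunday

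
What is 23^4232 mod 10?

Powers of 3 mod 10 repeat with period 4: 3, 9, 7, 1.
4232 mod 4 = 0, so the last digit matches 3^4 = 1.

1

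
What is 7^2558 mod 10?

The units digit of 7^n cycles with period 4: 7, 9, 3, 1, …
2558 mod 4 = 2, so the last digit matches 7^2 = 9.

9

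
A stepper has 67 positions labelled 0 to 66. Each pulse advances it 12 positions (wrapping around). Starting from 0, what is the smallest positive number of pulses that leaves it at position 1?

12·28 = 336 = 5·67 + 1, so 12⁻¹ ≡ 28 (mod 67).

28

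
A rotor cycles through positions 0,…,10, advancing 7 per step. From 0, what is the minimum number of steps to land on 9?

7⁻¹ ≡ 8 (mod 11) because 7·8 = 56 = 5·11 + 1.
So x ≡ 8·9 = 72 ≡ 6 (mod 11).
Check: 7·6 = 42 = 3·11 + 9.

6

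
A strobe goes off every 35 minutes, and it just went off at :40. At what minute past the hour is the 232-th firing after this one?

232·35 = 8120.
8120 = 135·60 + 20, so 8120 mod 60 = 20.
(40 + 20) mod 60 = 0.

0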